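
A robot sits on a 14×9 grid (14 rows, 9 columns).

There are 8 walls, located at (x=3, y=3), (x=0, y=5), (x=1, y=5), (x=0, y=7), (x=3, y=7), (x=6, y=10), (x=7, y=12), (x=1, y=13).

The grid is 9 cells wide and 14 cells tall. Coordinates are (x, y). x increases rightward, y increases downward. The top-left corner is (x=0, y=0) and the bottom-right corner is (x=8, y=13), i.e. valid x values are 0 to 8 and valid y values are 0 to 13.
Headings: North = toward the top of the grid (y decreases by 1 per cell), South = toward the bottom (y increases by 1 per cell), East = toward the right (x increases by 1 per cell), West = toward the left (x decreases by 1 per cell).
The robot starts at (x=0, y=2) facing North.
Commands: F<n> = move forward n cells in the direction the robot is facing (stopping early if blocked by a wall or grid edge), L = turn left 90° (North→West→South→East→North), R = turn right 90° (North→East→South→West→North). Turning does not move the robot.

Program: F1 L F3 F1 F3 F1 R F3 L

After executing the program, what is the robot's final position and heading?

Answer: Final position: (x=0, y=0), facing West

Derivation:
Start: (x=0, y=2), facing North
  F1: move forward 1, now at (x=0, y=1)
  L: turn left, now facing West
  F3: move forward 0/3 (blocked), now at (x=0, y=1)
  F1: move forward 0/1 (blocked), now at (x=0, y=1)
  F3: move forward 0/3 (blocked), now at (x=0, y=1)
  F1: move forward 0/1 (blocked), now at (x=0, y=1)
  R: turn right, now facing North
  F3: move forward 1/3 (blocked), now at (x=0, y=0)
  L: turn left, now facing West
Final: (x=0, y=0), facing West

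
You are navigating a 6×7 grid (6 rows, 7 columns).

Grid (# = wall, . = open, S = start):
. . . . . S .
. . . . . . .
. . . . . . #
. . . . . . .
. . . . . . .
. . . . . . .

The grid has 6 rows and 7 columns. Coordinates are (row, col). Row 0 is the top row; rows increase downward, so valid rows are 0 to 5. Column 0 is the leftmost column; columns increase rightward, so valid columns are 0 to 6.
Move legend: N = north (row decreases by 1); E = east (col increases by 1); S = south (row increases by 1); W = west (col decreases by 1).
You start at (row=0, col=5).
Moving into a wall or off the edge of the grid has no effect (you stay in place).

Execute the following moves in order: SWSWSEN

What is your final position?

Start: (row=0, col=5)
  S (south): (row=0, col=5) -> (row=1, col=5)
  W (west): (row=1, col=5) -> (row=1, col=4)
  S (south): (row=1, col=4) -> (row=2, col=4)
  W (west): (row=2, col=4) -> (row=2, col=3)
  S (south): (row=2, col=3) -> (row=3, col=3)
  E (east): (row=3, col=3) -> (row=3, col=4)
  N (north): (row=3, col=4) -> (row=2, col=4)
Final: (row=2, col=4)

Answer: Final position: (row=2, col=4)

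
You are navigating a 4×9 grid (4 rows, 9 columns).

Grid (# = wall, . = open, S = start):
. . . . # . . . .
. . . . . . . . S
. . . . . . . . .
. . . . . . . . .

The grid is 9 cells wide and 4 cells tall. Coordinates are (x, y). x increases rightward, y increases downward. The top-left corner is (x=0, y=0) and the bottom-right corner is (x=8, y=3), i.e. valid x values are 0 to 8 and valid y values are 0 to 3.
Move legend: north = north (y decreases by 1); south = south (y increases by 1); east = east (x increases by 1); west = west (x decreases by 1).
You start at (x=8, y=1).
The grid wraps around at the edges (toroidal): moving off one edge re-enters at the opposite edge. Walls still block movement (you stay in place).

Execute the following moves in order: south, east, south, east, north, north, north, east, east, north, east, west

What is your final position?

Answer: Final position: (x=3, y=3)

Derivation:
Start: (x=8, y=1)
  south (south): (x=8, y=1) -> (x=8, y=2)
  east (east): (x=8, y=2) -> (x=0, y=2)
  south (south): (x=0, y=2) -> (x=0, y=3)
  east (east): (x=0, y=3) -> (x=1, y=3)
  north (north): (x=1, y=3) -> (x=1, y=2)
  north (north): (x=1, y=2) -> (x=1, y=1)
  north (north): (x=1, y=1) -> (x=1, y=0)
  east (east): (x=1, y=0) -> (x=2, y=0)
  east (east): (x=2, y=0) -> (x=3, y=0)
  north (north): (x=3, y=0) -> (x=3, y=3)
  east (east): (x=3, y=3) -> (x=4, y=3)
  west (west): (x=4, y=3) -> (x=3, y=3)
Final: (x=3, y=3)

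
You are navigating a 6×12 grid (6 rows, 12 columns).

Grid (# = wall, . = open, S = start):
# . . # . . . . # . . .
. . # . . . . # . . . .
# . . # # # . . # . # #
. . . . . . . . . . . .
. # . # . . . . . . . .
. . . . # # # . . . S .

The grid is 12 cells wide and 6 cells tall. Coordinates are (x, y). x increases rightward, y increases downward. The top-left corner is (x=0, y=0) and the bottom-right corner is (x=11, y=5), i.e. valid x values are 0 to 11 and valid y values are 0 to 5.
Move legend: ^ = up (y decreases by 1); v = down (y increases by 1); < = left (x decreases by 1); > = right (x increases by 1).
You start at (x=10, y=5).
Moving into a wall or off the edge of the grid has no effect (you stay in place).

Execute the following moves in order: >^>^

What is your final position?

Answer: Final position: (x=11, y=3)

Derivation:
Start: (x=10, y=5)
  > (right): (x=10, y=5) -> (x=11, y=5)
  ^ (up): (x=11, y=5) -> (x=11, y=4)
  > (right): blocked, stay at (x=11, y=4)
  ^ (up): (x=11, y=4) -> (x=11, y=3)
Final: (x=11, y=3)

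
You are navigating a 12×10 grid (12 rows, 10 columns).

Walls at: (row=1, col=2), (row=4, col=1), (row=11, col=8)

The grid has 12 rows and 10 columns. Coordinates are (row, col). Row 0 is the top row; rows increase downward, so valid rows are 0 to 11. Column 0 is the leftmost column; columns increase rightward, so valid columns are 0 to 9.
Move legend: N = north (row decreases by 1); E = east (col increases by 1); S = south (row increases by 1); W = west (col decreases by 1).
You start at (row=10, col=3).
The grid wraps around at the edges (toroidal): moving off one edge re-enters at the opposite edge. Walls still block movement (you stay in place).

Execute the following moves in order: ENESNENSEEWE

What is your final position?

Start: (row=10, col=3)
  E (east): (row=10, col=3) -> (row=10, col=4)
  N (north): (row=10, col=4) -> (row=9, col=4)
  E (east): (row=9, col=4) -> (row=9, col=5)
  S (south): (row=9, col=5) -> (row=10, col=5)
  N (north): (row=10, col=5) -> (row=9, col=5)
  E (east): (row=9, col=5) -> (row=9, col=6)
  N (north): (row=9, col=6) -> (row=8, col=6)
  S (south): (row=8, col=6) -> (row=9, col=6)
  E (east): (row=9, col=6) -> (row=9, col=7)
  E (east): (row=9, col=7) -> (row=9, col=8)
  W (west): (row=9, col=8) -> (row=9, col=7)
  E (east): (row=9, col=7) -> (row=9, col=8)
Final: (row=9, col=8)

Answer: Final position: (row=9, col=8)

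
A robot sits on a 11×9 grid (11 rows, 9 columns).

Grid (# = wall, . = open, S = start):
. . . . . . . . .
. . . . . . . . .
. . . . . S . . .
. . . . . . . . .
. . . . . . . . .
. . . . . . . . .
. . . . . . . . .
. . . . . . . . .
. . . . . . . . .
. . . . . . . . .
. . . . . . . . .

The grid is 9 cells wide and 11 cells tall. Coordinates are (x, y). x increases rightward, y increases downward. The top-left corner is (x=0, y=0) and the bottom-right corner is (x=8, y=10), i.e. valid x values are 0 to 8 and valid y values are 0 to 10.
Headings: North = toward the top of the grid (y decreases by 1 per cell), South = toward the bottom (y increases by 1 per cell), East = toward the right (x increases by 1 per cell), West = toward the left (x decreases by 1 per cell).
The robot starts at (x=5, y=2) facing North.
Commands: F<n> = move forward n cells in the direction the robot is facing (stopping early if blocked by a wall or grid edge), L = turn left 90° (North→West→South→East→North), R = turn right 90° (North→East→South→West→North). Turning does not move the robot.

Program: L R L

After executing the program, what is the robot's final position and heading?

Start: (x=5, y=2), facing North
  L: turn left, now facing West
  R: turn right, now facing North
  L: turn left, now facing West
Final: (x=5, y=2), facing West

Answer: Final position: (x=5, y=2), facing West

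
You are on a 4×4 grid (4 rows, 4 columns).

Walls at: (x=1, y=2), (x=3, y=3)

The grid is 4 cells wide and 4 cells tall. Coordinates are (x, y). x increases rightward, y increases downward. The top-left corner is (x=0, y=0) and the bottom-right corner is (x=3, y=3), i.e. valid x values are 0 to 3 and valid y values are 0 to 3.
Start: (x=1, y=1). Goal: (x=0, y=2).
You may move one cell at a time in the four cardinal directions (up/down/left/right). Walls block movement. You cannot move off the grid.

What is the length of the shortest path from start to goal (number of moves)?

BFS from (x=1, y=1) until reaching (x=0, y=2):
  Distance 0: (x=1, y=1)
  Distance 1: (x=1, y=0), (x=0, y=1), (x=2, y=1)
  Distance 2: (x=0, y=0), (x=2, y=0), (x=3, y=1), (x=0, y=2), (x=2, y=2)  <- goal reached here
One shortest path (2 moves): (x=1, y=1) -> (x=0, y=1) -> (x=0, y=2)

Answer: Shortest path length: 2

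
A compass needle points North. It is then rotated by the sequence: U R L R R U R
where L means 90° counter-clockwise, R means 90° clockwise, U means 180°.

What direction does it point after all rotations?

Answer: Final heading: West

Derivation:
Start: North
  U (U-turn (180°)) -> South
  R (right (90° clockwise)) -> West
  L (left (90° counter-clockwise)) -> South
  R (right (90° clockwise)) -> West
  R (right (90° clockwise)) -> North
  U (U-turn (180°)) -> South
  R (right (90° clockwise)) -> West
Final: West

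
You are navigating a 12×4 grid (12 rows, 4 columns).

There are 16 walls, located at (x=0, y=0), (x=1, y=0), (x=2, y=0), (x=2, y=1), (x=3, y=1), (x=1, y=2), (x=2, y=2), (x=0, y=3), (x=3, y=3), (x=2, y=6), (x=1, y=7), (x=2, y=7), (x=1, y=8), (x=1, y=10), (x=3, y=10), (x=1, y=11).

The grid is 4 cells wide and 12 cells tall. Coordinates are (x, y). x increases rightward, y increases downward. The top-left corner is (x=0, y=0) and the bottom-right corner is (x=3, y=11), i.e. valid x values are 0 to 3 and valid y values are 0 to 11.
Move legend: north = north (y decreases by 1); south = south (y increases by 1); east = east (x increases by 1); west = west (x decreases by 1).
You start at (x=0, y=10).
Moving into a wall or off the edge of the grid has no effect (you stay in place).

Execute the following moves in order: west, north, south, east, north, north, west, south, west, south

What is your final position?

Start: (x=0, y=10)
  west (west): blocked, stay at (x=0, y=10)
  north (north): (x=0, y=10) -> (x=0, y=9)
  south (south): (x=0, y=9) -> (x=0, y=10)
  east (east): blocked, stay at (x=0, y=10)
  north (north): (x=0, y=10) -> (x=0, y=9)
  north (north): (x=0, y=9) -> (x=0, y=8)
  west (west): blocked, stay at (x=0, y=8)
  south (south): (x=0, y=8) -> (x=0, y=9)
  west (west): blocked, stay at (x=0, y=9)
  south (south): (x=0, y=9) -> (x=0, y=10)
Final: (x=0, y=10)

Answer: Final position: (x=0, y=10)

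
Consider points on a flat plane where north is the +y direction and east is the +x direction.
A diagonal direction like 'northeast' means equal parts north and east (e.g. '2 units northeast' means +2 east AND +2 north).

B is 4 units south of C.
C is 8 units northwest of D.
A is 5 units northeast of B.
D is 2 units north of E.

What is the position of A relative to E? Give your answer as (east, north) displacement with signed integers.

Place E at the origin (east=0, north=0).
  D is 2 units north of E: delta (east=+0, north=+2); D at (east=0, north=2).
  C is 8 units northwest of D: delta (east=-8, north=+8); C at (east=-8, north=10).
  B is 4 units south of C: delta (east=+0, north=-4); B at (east=-8, north=6).
  A is 5 units northeast of B: delta (east=+5, north=+5); A at (east=-3, north=11).
Therefore A relative to E: (east=-3, north=11).

Answer: A is at (east=-3, north=11) relative to E.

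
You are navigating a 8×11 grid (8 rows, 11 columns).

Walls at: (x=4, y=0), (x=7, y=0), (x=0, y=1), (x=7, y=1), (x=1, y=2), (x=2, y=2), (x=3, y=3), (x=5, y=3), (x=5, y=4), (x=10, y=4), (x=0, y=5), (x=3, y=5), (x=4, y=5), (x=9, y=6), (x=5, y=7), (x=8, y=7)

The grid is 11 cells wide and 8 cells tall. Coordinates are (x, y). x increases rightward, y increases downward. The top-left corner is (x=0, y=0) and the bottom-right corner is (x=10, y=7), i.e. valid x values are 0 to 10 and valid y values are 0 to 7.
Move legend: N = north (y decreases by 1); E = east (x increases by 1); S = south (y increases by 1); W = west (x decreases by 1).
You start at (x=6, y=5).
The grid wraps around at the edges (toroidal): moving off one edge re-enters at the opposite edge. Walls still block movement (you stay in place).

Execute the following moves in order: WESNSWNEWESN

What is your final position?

Answer: Final position: (x=6, y=5)

Derivation:
Start: (x=6, y=5)
  W (west): (x=6, y=5) -> (x=5, y=5)
  E (east): (x=5, y=5) -> (x=6, y=5)
  S (south): (x=6, y=5) -> (x=6, y=6)
  N (north): (x=6, y=6) -> (x=6, y=5)
  S (south): (x=6, y=5) -> (x=6, y=6)
  W (west): (x=6, y=6) -> (x=5, y=6)
  N (north): (x=5, y=6) -> (x=5, y=5)
  E (east): (x=5, y=5) -> (x=6, y=5)
  W (west): (x=6, y=5) -> (x=5, y=5)
  E (east): (x=5, y=5) -> (x=6, y=5)
  S (south): (x=6, y=5) -> (x=6, y=6)
  N (north): (x=6, y=6) -> (x=6, y=5)
Final: (x=6, y=5)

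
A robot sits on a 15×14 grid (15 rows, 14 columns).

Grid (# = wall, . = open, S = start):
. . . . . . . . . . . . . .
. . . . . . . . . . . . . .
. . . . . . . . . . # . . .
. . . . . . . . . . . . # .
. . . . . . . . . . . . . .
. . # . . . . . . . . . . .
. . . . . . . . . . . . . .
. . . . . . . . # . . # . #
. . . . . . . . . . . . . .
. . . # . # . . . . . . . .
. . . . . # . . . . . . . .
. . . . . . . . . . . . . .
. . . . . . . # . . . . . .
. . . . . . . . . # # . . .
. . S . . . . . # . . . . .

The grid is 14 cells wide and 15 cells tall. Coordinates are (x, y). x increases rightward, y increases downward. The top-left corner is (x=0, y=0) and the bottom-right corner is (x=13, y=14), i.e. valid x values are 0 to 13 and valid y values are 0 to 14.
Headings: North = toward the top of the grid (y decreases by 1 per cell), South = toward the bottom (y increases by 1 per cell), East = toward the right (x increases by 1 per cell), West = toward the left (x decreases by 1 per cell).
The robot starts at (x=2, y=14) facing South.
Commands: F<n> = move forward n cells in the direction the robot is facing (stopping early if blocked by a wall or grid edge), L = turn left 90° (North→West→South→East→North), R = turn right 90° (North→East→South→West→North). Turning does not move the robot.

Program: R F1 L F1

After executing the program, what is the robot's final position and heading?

Answer: Final position: (x=1, y=14), facing South

Derivation:
Start: (x=2, y=14), facing South
  R: turn right, now facing West
  F1: move forward 1, now at (x=1, y=14)
  L: turn left, now facing South
  F1: move forward 0/1 (blocked), now at (x=1, y=14)
Final: (x=1, y=14), facing South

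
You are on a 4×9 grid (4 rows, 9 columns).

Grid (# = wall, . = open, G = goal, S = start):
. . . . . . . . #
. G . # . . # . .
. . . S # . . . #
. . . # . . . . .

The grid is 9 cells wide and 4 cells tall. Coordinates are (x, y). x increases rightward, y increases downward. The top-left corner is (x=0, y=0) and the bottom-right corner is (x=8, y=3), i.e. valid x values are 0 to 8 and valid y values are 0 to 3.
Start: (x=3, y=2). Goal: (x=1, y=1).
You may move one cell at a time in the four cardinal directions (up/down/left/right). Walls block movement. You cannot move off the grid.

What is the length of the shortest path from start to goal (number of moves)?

Answer: Shortest path length: 3

Derivation:
BFS from (x=3, y=2) until reaching (x=1, y=1):
  Distance 0: (x=3, y=2)
  Distance 1: (x=2, y=2)
  Distance 2: (x=2, y=1), (x=1, y=2), (x=2, y=3)
  Distance 3: (x=2, y=0), (x=1, y=1), (x=0, y=2), (x=1, y=3)  <- goal reached here
One shortest path (3 moves): (x=3, y=2) -> (x=2, y=2) -> (x=1, y=2) -> (x=1, y=1)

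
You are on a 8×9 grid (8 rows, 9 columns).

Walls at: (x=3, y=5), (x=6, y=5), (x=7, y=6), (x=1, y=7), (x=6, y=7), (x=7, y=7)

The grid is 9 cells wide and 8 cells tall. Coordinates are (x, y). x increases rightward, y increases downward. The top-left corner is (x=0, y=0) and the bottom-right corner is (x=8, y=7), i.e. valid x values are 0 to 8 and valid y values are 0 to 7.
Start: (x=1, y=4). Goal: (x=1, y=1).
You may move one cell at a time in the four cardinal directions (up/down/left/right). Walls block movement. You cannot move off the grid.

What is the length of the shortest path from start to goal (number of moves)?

BFS from (x=1, y=4) until reaching (x=1, y=1):
  Distance 0: (x=1, y=4)
  Distance 1: (x=1, y=3), (x=0, y=4), (x=2, y=4), (x=1, y=5)
  Distance 2: (x=1, y=2), (x=0, y=3), (x=2, y=3), (x=3, y=4), (x=0, y=5), (x=2, y=5), (x=1, y=6)
  Distance 3: (x=1, y=1), (x=0, y=2), (x=2, y=2), (x=3, y=3), (x=4, y=4), (x=0, y=6), (x=2, y=6)  <- goal reached here
One shortest path (3 moves): (x=1, y=4) -> (x=1, y=3) -> (x=1, y=2) -> (x=1, y=1)

Answer: Shortest path length: 3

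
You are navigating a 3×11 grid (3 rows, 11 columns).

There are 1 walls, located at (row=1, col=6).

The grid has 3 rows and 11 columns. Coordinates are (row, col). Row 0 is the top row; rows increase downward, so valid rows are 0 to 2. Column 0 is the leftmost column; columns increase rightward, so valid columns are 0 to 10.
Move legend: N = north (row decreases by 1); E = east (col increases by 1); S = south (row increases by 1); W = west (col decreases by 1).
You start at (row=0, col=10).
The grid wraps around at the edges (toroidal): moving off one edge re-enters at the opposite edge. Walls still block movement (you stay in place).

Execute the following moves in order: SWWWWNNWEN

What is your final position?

Answer: Final position: (row=1, col=7)

Derivation:
Start: (row=0, col=10)
  S (south): (row=0, col=10) -> (row=1, col=10)
  W (west): (row=1, col=10) -> (row=1, col=9)
  W (west): (row=1, col=9) -> (row=1, col=8)
  W (west): (row=1, col=8) -> (row=1, col=7)
  W (west): blocked, stay at (row=1, col=7)
  N (north): (row=1, col=7) -> (row=0, col=7)
  N (north): (row=0, col=7) -> (row=2, col=7)
  W (west): (row=2, col=7) -> (row=2, col=6)
  E (east): (row=2, col=6) -> (row=2, col=7)
  N (north): (row=2, col=7) -> (row=1, col=7)
Final: (row=1, col=7)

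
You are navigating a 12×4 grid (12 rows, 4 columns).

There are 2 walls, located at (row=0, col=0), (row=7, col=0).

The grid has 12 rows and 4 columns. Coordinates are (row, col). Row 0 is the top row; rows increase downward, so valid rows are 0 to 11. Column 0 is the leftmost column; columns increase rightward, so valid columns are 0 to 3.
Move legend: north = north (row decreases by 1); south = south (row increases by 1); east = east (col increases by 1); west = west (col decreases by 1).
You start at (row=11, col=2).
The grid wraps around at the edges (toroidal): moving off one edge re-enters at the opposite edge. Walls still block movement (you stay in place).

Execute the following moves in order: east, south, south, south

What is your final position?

Start: (row=11, col=2)
  east (east): (row=11, col=2) -> (row=11, col=3)
  south (south): (row=11, col=3) -> (row=0, col=3)
  south (south): (row=0, col=3) -> (row=1, col=3)
  south (south): (row=1, col=3) -> (row=2, col=3)
Final: (row=2, col=3)

Answer: Final position: (row=2, col=3)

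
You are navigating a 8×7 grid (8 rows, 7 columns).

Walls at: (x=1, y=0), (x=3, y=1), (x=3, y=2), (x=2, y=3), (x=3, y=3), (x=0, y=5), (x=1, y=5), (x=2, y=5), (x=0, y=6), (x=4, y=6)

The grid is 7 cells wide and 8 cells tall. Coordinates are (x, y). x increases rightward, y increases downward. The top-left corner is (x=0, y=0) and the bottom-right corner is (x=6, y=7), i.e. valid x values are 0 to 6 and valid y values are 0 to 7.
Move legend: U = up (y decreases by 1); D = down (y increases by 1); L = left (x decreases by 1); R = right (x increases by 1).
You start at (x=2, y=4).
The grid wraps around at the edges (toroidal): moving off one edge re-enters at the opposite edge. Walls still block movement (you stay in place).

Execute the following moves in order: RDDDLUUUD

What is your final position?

Answer: Final position: (x=2, y=7)

Derivation:
Start: (x=2, y=4)
  R (right): (x=2, y=4) -> (x=3, y=4)
  D (down): (x=3, y=4) -> (x=3, y=5)
  D (down): (x=3, y=5) -> (x=3, y=6)
  D (down): (x=3, y=6) -> (x=3, y=7)
  L (left): (x=3, y=7) -> (x=2, y=7)
  U (up): (x=2, y=7) -> (x=2, y=6)
  U (up): blocked, stay at (x=2, y=6)
  U (up): blocked, stay at (x=2, y=6)
  D (down): (x=2, y=6) -> (x=2, y=7)
Final: (x=2, y=7)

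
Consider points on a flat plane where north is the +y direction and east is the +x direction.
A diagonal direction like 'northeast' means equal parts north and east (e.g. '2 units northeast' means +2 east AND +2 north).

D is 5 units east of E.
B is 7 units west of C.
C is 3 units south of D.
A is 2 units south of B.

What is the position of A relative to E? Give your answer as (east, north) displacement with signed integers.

Place E at the origin (east=0, north=0).
  D is 5 units east of E: delta (east=+5, north=+0); D at (east=5, north=0).
  C is 3 units south of D: delta (east=+0, north=-3); C at (east=5, north=-3).
  B is 7 units west of C: delta (east=-7, north=+0); B at (east=-2, north=-3).
  A is 2 units south of B: delta (east=+0, north=-2); A at (east=-2, north=-5).
Therefore A relative to E: (east=-2, north=-5).

Answer: A is at (east=-2, north=-5) relative to E.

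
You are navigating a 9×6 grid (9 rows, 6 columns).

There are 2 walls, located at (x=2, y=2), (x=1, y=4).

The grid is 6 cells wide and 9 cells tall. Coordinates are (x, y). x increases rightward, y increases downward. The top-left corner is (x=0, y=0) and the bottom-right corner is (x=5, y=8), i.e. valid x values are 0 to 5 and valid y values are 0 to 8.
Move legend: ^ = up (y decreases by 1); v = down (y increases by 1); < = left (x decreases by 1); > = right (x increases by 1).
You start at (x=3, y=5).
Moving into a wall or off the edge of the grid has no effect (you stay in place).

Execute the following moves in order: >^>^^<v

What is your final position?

Start: (x=3, y=5)
  > (right): (x=3, y=5) -> (x=4, y=5)
  ^ (up): (x=4, y=5) -> (x=4, y=4)
  > (right): (x=4, y=4) -> (x=5, y=4)
  ^ (up): (x=5, y=4) -> (x=5, y=3)
  ^ (up): (x=5, y=3) -> (x=5, y=2)
  < (left): (x=5, y=2) -> (x=4, y=2)
  v (down): (x=4, y=2) -> (x=4, y=3)
Final: (x=4, y=3)

Answer: Final position: (x=4, y=3)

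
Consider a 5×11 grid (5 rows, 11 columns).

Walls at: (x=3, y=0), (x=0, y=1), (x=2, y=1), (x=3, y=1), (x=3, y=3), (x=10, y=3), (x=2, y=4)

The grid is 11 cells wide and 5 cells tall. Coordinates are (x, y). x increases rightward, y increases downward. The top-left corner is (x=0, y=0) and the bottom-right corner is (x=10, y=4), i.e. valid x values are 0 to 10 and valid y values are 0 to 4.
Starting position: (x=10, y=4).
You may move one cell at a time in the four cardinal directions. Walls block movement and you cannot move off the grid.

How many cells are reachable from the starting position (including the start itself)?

Answer: Reachable cells: 48

Derivation:
BFS flood-fill from (x=10, y=4):
  Distance 0: (x=10, y=4)
  Distance 1: (x=9, y=4)
  Distance 2: (x=9, y=3), (x=8, y=4)
  Distance 3: (x=9, y=2), (x=8, y=3), (x=7, y=4)
  Distance 4: (x=9, y=1), (x=8, y=2), (x=10, y=2), (x=7, y=3), (x=6, y=4)
  Distance 5: (x=9, y=0), (x=8, y=1), (x=10, y=1), (x=7, y=2), (x=6, y=3), (x=5, y=4)
  Distance 6: (x=8, y=0), (x=10, y=0), (x=7, y=1), (x=6, y=2), (x=5, y=3), (x=4, y=4)
  Distance 7: (x=7, y=0), (x=6, y=1), (x=5, y=2), (x=4, y=3), (x=3, y=4)
  Distance 8: (x=6, y=0), (x=5, y=1), (x=4, y=2)
  Distance 9: (x=5, y=0), (x=4, y=1), (x=3, y=2)
  Distance 10: (x=4, y=0), (x=2, y=2)
  Distance 11: (x=1, y=2), (x=2, y=3)
  Distance 12: (x=1, y=1), (x=0, y=2), (x=1, y=3)
  Distance 13: (x=1, y=0), (x=0, y=3), (x=1, y=4)
  Distance 14: (x=0, y=0), (x=2, y=0), (x=0, y=4)
Total reachable: 48 (grid has 48 open cells total)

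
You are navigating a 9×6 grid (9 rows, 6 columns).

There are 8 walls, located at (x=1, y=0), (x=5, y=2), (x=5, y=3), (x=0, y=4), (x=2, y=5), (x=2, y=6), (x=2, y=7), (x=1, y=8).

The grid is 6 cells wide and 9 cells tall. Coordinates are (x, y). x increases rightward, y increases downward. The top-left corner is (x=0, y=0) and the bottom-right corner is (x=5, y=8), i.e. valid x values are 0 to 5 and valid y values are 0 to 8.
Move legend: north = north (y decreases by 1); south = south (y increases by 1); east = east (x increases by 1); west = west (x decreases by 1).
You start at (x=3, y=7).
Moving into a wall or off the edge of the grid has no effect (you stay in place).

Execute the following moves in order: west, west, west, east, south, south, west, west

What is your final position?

Answer: Final position: (x=2, y=8)

Derivation:
Start: (x=3, y=7)
  [×3]west (west): blocked, stay at (x=3, y=7)
  east (east): (x=3, y=7) -> (x=4, y=7)
  south (south): (x=4, y=7) -> (x=4, y=8)
  south (south): blocked, stay at (x=4, y=8)
  west (west): (x=4, y=8) -> (x=3, y=8)
  west (west): (x=3, y=8) -> (x=2, y=8)
Final: (x=2, y=8)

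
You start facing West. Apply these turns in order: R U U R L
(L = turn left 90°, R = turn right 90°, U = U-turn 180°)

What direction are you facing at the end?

Start: West
  R (right (90° clockwise)) -> North
  U (U-turn (180°)) -> South
  U (U-turn (180°)) -> North
  R (right (90° clockwise)) -> East
  L (left (90° counter-clockwise)) -> North
Final: North

Answer: Final heading: North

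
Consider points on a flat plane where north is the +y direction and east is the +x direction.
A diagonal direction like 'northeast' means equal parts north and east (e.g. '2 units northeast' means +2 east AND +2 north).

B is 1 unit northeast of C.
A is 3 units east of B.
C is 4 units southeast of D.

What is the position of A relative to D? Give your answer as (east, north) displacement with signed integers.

Answer: A is at (east=8, north=-3) relative to D.

Derivation:
Place D at the origin (east=0, north=0).
  C is 4 units southeast of D: delta (east=+4, north=-4); C at (east=4, north=-4).
  B is 1 unit northeast of C: delta (east=+1, north=+1); B at (east=5, north=-3).
  A is 3 units east of B: delta (east=+3, north=+0); A at (east=8, north=-3).
Therefore A relative to D: (east=8, north=-3).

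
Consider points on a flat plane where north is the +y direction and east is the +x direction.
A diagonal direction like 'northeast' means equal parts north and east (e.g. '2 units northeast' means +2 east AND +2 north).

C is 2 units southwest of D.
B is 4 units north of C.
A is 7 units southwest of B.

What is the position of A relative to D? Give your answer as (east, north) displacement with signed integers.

Answer: A is at (east=-9, north=-5) relative to D.

Derivation:
Place D at the origin (east=0, north=0).
  C is 2 units southwest of D: delta (east=-2, north=-2); C at (east=-2, north=-2).
  B is 4 units north of C: delta (east=+0, north=+4); B at (east=-2, north=2).
  A is 7 units southwest of B: delta (east=-7, north=-7); A at (east=-9, north=-5).
Therefore A relative to D: (east=-9, north=-5).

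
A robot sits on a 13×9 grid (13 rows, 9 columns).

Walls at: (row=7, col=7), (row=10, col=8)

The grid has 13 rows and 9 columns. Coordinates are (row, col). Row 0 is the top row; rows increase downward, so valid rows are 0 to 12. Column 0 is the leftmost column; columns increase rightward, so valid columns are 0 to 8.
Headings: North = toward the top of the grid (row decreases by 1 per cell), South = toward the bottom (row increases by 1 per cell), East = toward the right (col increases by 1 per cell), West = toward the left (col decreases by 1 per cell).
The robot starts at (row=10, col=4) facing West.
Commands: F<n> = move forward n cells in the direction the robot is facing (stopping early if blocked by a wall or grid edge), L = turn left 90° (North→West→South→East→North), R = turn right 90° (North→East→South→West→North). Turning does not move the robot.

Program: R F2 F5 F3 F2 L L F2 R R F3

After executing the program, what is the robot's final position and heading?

Start: (row=10, col=4), facing West
  R: turn right, now facing North
  F2: move forward 2, now at (row=8, col=4)
  F5: move forward 5, now at (row=3, col=4)
  F3: move forward 3, now at (row=0, col=4)
  F2: move forward 0/2 (blocked), now at (row=0, col=4)
  L: turn left, now facing West
  L: turn left, now facing South
  F2: move forward 2, now at (row=2, col=4)
  R: turn right, now facing West
  R: turn right, now facing North
  F3: move forward 2/3 (blocked), now at (row=0, col=4)
Final: (row=0, col=4), facing North

Answer: Final position: (row=0, col=4), facing North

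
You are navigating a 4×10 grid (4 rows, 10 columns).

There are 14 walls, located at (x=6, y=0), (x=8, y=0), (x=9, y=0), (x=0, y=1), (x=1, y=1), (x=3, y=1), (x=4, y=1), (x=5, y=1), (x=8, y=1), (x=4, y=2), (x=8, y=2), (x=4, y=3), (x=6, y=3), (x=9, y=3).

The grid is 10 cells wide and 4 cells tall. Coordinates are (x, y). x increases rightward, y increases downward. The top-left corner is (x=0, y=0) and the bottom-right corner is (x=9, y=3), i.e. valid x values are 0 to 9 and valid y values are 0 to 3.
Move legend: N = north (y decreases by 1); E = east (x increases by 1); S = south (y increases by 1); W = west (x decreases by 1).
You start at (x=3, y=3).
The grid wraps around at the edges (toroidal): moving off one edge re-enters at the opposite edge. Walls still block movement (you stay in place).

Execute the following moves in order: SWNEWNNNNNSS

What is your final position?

Answer: Final position: (x=2, y=0)

Derivation:
Start: (x=3, y=3)
  S (south): (x=3, y=3) -> (x=3, y=0)
  W (west): (x=3, y=0) -> (x=2, y=0)
  N (north): (x=2, y=0) -> (x=2, y=3)
  E (east): (x=2, y=3) -> (x=3, y=3)
  W (west): (x=3, y=3) -> (x=2, y=3)
  N (north): (x=2, y=3) -> (x=2, y=2)
  N (north): (x=2, y=2) -> (x=2, y=1)
  N (north): (x=2, y=1) -> (x=2, y=0)
  N (north): (x=2, y=0) -> (x=2, y=3)
  N (north): (x=2, y=3) -> (x=2, y=2)
  S (south): (x=2, y=2) -> (x=2, y=3)
  S (south): (x=2, y=3) -> (x=2, y=0)
Final: (x=2, y=0)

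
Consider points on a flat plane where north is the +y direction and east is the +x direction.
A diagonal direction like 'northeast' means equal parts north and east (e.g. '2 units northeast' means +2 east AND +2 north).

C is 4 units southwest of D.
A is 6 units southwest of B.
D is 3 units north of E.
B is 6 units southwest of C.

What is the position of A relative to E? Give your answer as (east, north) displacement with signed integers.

Answer: A is at (east=-16, north=-13) relative to E.

Derivation:
Place E at the origin (east=0, north=0).
  D is 3 units north of E: delta (east=+0, north=+3); D at (east=0, north=3).
  C is 4 units southwest of D: delta (east=-4, north=-4); C at (east=-4, north=-1).
  B is 6 units southwest of C: delta (east=-6, north=-6); B at (east=-10, north=-7).
  A is 6 units southwest of B: delta (east=-6, north=-6); A at (east=-16, north=-13).
Therefore A relative to E: (east=-16, north=-13).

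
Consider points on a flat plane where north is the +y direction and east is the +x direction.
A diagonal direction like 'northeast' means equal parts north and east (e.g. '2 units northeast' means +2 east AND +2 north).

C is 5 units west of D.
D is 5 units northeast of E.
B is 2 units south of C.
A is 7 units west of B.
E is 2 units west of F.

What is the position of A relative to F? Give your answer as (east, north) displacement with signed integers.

Answer: A is at (east=-9, north=3) relative to F.

Derivation:
Place F at the origin (east=0, north=0).
  E is 2 units west of F: delta (east=-2, north=+0); E at (east=-2, north=0).
  D is 5 units northeast of E: delta (east=+5, north=+5); D at (east=3, north=5).
  C is 5 units west of D: delta (east=-5, north=+0); C at (east=-2, north=5).
  B is 2 units south of C: delta (east=+0, north=-2); B at (east=-2, north=3).
  A is 7 units west of B: delta (east=-7, north=+0); A at (east=-9, north=3).
Therefore A relative to F: (east=-9, north=3).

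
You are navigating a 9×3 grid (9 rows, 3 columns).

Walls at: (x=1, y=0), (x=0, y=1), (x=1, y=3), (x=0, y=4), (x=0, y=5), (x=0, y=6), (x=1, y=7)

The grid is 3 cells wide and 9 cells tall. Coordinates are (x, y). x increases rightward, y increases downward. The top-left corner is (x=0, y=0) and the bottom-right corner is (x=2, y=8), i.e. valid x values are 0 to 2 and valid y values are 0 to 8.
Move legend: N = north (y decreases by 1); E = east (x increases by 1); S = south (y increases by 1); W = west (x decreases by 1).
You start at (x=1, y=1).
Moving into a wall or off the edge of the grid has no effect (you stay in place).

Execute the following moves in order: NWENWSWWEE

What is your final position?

Start: (x=1, y=1)
  N (north): blocked, stay at (x=1, y=1)
  W (west): blocked, stay at (x=1, y=1)
  E (east): (x=1, y=1) -> (x=2, y=1)
  N (north): (x=2, y=1) -> (x=2, y=0)
  W (west): blocked, stay at (x=2, y=0)
  S (south): (x=2, y=0) -> (x=2, y=1)
  W (west): (x=2, y=1) -> (x=1, y=1)
  W (west): blocked, stay at (x=1, y=1)
  E (east): (x=1, y=1) -> (x=2, y=1)
  E (east): blocked, stay at (x=2, y=1)
Final: (x=2, y=1)

Answer: Final position: (x=2, y=1)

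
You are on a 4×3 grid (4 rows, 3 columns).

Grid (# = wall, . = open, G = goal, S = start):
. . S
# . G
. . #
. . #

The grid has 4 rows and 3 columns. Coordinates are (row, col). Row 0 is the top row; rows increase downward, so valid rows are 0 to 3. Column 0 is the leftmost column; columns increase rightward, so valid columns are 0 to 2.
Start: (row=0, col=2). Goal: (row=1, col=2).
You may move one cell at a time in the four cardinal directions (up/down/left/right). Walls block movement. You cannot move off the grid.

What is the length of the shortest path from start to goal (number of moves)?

BFS from (row=0, col=2) until reaching (row=1, col=2):
  Distance 0: (row=0, col=2)
  Distance 1: (row=0, col=1), (row=1, col=2)  <- goal reached here
One shortest path (1 moves): (row=0, col=2) -> (row=1, col=2)

Answer: Shortest path length: 1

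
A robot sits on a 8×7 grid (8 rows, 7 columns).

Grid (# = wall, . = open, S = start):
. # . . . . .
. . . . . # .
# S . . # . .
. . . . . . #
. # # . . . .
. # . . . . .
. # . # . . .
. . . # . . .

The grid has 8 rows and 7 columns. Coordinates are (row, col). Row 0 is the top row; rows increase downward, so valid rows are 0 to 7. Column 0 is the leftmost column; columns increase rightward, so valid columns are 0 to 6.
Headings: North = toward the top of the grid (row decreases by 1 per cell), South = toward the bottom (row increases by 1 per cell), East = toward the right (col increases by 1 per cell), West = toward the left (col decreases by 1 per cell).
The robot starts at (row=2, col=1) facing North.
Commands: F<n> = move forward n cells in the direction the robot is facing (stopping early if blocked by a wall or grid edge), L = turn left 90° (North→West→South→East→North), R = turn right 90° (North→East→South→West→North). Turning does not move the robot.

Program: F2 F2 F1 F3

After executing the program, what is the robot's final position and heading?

Start: (row=2, col=1), facing North
  F2: move forward 1/2 (blocked), now at (row=1, col=1)
  F2: move forward 0/2 (blocked), now at (row=1, col=1)
  F1: move forward 0/1 (blocked), now at (row=1, col=1)
  F3: move forward 0/3 (blocked), now at (row=1, col=1)
Final: (row=1, col=1), facing North

Answer: Final position: (row=1, col=1), facing North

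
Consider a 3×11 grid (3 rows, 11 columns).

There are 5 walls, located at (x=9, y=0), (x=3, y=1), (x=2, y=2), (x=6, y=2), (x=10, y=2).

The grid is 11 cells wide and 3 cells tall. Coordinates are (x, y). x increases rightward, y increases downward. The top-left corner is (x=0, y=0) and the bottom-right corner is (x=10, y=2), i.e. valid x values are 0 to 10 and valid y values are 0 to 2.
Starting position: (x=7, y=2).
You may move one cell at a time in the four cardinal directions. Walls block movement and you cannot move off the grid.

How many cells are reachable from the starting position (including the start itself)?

BFS flood-fill from (x=7, y=2):
  Distance 0: (x=7, y=2)
  Distance 1: (x=7, y=1), (x=8, y=2)
  Distance 2: (x=7, y=0), (x=6, y=1), (x=8, y=1), (x=9, y=2)
  Distance 3: (x=6, y=0), (x=8, y=0), (x=5, y=1), (x=9, y=1)
  Distance 4: (x=5, y=0), (x=4, y=1), (x=10, y=1), (x=5, y=2)
  Distance 5: (x=4, y=0), (x=10, y=0), (x=4, y=2)
  Distance 6: (x=3, y=0), (x=3, y=2)
  Distance 7: (x=2, y=0)
  Distance 8: (x=1, y=0), (x=2, y=1)
  Distance 9: (x=0, y=0), (x=1, y=1)
  Distance 10: (x=0, y=1), (x=1, y=2)
  Distance 11: (x=0, y=2)
Total reachable: 28 (grid has 28 open cells total)

Answer: Reachable cells: 28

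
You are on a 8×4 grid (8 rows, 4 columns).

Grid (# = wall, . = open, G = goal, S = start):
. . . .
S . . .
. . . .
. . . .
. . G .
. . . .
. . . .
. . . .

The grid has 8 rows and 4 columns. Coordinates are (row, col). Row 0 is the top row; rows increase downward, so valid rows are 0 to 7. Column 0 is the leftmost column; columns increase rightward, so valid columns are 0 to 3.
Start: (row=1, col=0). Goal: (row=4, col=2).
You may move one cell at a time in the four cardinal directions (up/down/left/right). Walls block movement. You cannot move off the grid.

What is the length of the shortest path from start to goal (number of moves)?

Answer: Shortest path length: 5

Derivation:
BFS from (row=1, col=0) until reaching (row=4, col=2):
  Distance 0: (row=1, col=0)
  Distance 1: (row=0, col=0), (row=1, col=1), (row=2, col=0)
  Distance 2: (row=0, col=1), (row=1, col=2), (row=2, col=1), (row=3, col=0)
  Distance 3: (row=0, col=2), (row=1, col=3), (row=2, col=2), (row=3, col=1), (row=4, col=0)
  Distance 4: (row=0, col=3), (row=2, col=3), (row=3, col=2), (row=4, col=1), (row=5, col=0)
  Distance 5: (row=3, col=3), (row=4, col=2), (row=5, col=1), (row=6, col=0)  <- goal reached here
One shortest path (5 moves): (row=1, col=0) -> (row=1, col=1) -> (row=1, col=2) -> (row=2, col=2) -> (row=3, col=2) -> (row=4, col=2)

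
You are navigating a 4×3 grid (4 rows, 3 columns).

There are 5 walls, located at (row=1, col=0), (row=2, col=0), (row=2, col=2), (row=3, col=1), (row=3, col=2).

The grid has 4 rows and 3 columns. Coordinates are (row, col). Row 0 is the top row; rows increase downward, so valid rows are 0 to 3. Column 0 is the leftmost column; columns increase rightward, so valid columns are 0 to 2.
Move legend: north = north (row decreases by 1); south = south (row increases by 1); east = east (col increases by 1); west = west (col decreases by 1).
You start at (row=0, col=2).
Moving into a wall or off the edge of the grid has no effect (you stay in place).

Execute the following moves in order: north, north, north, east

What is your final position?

Start: (row=0, col=2)
  [×3]north (north): blocked, stay at (row=0, col=2)
  east (east): blocked, stay at (row=0, col=2)
Final: (row=0, col=2)

Answer: Final position: (row=0, col=2)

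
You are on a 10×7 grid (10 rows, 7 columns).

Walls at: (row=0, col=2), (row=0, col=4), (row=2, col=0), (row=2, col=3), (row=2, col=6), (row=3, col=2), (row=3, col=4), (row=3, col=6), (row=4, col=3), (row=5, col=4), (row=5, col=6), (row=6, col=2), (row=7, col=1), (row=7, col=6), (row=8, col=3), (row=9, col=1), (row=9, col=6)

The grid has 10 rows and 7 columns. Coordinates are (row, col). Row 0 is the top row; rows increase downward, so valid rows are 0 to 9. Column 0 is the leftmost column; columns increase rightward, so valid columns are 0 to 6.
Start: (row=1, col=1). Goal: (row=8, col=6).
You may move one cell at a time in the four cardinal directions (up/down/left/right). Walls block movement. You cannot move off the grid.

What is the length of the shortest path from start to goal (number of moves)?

Answer: Shortest path length: 12

Derivation:
BFS from (row=1, col=1) until reaching (row=8, col=6):
  Distance 0: (row=1, col=1)
  Distance 1: (row=0, col=1), (row=1, col=0), (row=1, col=2), (row=2, col=1)
  Distance 2: (row=0, col=0), (row=1, col=3), (row=2, col=2), (row=3, col=1)
  Distance 3: (row=0, col=3), (row=1, col=4), (row=3, col=0), (row=4, col=1)
  Distance 4: (row=1, col=5), (row=2, col=4), (row=4, col=0), (row=4, col=2), (row=5, col=1)
  Distance 5: (row=0, col=5), (row=1, col=6), (row=2, col=5), (row=5, col=0), (row=5, col=2), (row=6, col=1)
  Distance 6: (row=0, col=6), (row=3, col=5), (row=5, col=3), (row=6, col=0)
  Distance 7: (row=4, col=5), (row=6, col=3), (row=7, col=0)
  Distance 8: (row=4, col=4), (row=4, col=6), (row=5, col=5), (row=6, col=4), (row=7, col=3), (row=8, col=0)
  Distance 9: (row=6, col=5), (row=7, col=2), (row=7, col=4), (row=8, col=1), (row=9, col=0)
  Distance 10: (row=6, col=6), (row=7, col=5), (row=8, col=2), (row=8, col=4)
  Distance 11: (row=8, col=5), (row=9, col=2), (row=9, col=4)
  Distance 12: (row=8, col=6), (row=9, col=3), (row=9, col=5)  <- goal reached here
One shortest path (12 moves): (row=1, col=1) -> (row=1, col=2) -> (row=1, col=3) -> (row=1, col=4) -> (row=1, col=5) -> (row=2, col=5) -> (row=3, col=5) -> (row=4, col=5) -> (row=5, col=5) -> (row=6, col=5) -> (row=7, col=5) -> (row=8, col=5) -> (row=8, col=6)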